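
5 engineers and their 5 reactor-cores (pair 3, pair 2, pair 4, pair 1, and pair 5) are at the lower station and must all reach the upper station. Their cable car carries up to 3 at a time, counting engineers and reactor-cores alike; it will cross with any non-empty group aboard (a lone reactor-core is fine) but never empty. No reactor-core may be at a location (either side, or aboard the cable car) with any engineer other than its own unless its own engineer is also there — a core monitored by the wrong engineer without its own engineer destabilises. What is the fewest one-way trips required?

Counting alone: each trip to the upper station takes at most 3 across and each return brings at least 1 back, so after t trips out (and t−1 returns) at most 3t − (t−1) of the 10 are across; that first reaches 10 at t = 5, so at least 9 crossings are needed.
The safety rule pushes this higher. Following every safe sequence of crossings, the most of the 10 that can be at the upper station as the cable car arrives there on crossing 9 is 9 — never all 10.
So no plan with fewer than 11 crossings exists, and this one achieves 11:
1. engineer 3 and reactor-core 3 cross → the upper station.
2. engineer 3 crosses ← the lower station.
3. reactor-core 1, reactor-core 2, and reactor-core 4 cross → the upper station.
4. reactor-core 3 crosses ← the lower station.
5. engineer 1, engineer 2, and engineer 4 cross → the upper station.
6. engineer 2 and reactor-core 2 cross ← the lower station.
7. engineer 2, engineer 3, and engineer 5 cross → the upper station.
8. reactor-core 4 crosses ← the lower station.
9. reactor-core 2 and reactor-core 3 cross → the upper station.
10. reactor-core 3 crosses ← the lower station.
11. reactor-core 3, reactor-core 4, and reactor-core 5 cross → the upper station.

11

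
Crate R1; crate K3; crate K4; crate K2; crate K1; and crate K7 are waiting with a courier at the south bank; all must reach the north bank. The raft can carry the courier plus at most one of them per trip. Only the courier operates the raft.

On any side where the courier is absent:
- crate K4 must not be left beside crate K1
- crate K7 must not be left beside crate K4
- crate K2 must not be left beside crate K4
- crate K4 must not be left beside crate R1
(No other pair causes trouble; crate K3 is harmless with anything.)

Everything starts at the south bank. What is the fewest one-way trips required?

impossible

Following every safe sequence of crossings from the start, the most of the 6 that can be at the north bank as the raft arrives there on crossings 1, 3, 5 is 1, 2, 3 respectively; the best ever achieved is 3 of 6.
From crossing 7 on, no configuration arises that was not already reachable earlier: only 22 distinct safe configurations (who is on which side, and where the raft is) can ever be reached, none of them has everyone across, and every continuation just revisits them. So no valid plan exists.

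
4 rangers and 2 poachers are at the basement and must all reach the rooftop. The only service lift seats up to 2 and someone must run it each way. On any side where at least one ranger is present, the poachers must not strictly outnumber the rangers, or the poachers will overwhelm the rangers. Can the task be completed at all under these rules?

Yes

1. 2 poachers → the rooftop.  (the basement: 4R 0P; the rooftop: 0R 2P)
2. 1 poacher ← the basement.  (the basement: 4R 1P; the rooftop: 0R 1P)
3. 2 rangers → the rooftop.  (the basement: 2R 1P; the rooftop: 2R 1P)
4. 1 poacher ← the basement.  (the basement: 2R 2P; the rooftop: 2R 0P)
5. 2 poachers → the rooftop.  (the basement: 2R 0P; the rooftop: 2R 2P)
6. 1 poacher ← the basement.  (the basement: 2R 1P; the rooftop: 2R 1P)
7. 1 ranger and 1 poacher → the rooftop.  (the basement: 1R 0P; the rooftop: 3R 2P)
8. 1 poacher ← the basement.  (the basement: 1R 1P; the rooftop: 3R 1P)
9. 1 ranger and 1 poacher → the rooftop.  (the basement: 0R 0P; the rooftop: 4R 2P)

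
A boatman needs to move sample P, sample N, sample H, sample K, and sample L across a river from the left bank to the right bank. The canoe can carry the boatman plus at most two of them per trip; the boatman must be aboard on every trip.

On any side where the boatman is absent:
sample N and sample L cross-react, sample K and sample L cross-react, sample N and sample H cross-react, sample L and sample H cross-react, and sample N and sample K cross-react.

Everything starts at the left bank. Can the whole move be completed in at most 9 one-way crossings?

Yes

Yes — this plan uses 7 crossings (≤ 9):
1. Boatman goes to the right bank with sample L and sample N.  [the left bank: sample H, sample K, sample P | the right bank: sample L, sample N]
2. Boatman goes back to the left bank with sample N.  [the left bank: sample H, sample K, sample N, sample P | the right bank: sample L]
3. Boatman goes to the right bank with sample N and sample P.  [the left bank: sample H, sample K | the right bank: sample L, sample N, sample P]
4. Boatman goes back to the left bank with sample N.  [the left bank: sample H, sample K, sample N | the right bank: sample L, sample P]
5. Boatman goes to the right bank with sample H and sample K.  [the left bank: sample N | the right bank: sample H, sample K, sample L, sample P]
6. Boatman goes back to the left bank with sample L.  [the left bank: sample L, sample N | the right bank: sample H, sample K, sample P]
7. Boatman goes to the right bank with sample L and sample N.  [the left bank: — | the right bank: sample H, sample K, sample L, sample N, sample P]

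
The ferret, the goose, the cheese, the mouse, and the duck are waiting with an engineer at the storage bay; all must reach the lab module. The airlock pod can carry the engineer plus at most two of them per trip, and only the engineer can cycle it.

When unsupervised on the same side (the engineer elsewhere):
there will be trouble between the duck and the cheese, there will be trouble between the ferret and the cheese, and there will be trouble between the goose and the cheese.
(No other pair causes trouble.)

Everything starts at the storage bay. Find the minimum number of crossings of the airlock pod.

5

Counting alone: the engineer can take at most 2 across per trip to the lab module, so moving all 5 needs at least 3 loaded trips out, with a return between consecutive ones — at least 5 crossings.
The plan below uses exactly 5 crossings, so it is optimal:
1. Engineer goes to the lab module with the cheese and the ferret.  [the storage bay: the duck, the goose, the mouse | the lab module: the cheese, the ferret]
2. Engineer goes back to the storage bay with the cheese.  [the storage bay: the cheese, the duck, the goose, the mouse | the lab module: the ferret]
3. Engineer goes to the lab module with the duck and the goose.  [the storage bay: the cheese, the mouse | the lab module: the duck, the ferret, the goose]
4. Engineer goes back to the storage bay alone.  [the storage bay: the cheese, the mouse | the lab module: the duck, the ferret, the goose]
5. Engineer goes to the lab module with the cheese and the mouse.  [the storage bay: — | the lab module: the cheese, the duck, the ferret, the goose, the mouse]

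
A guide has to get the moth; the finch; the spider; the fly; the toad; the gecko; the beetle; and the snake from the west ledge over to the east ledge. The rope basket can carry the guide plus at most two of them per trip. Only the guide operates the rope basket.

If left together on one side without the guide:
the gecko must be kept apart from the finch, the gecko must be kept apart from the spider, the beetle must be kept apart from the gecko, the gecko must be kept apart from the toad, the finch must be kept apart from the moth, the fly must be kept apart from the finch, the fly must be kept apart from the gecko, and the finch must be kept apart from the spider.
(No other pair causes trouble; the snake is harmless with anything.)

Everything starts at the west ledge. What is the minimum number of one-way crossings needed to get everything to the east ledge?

Counting alone: the guide can take at most 2 across per trip to the east ledge, so moving all 8 needs at least 4 loaded trips out, with a return between consecutive ones — at least 7 crossings.
The safety rule pushes this higher. Following every safe sequence of crossings, the most of the 8 that can be at the east ledge as the rope basket arrives there on crossings 7, 9, 11 is 5, 6, 7 respectively — never all 8.
So no plan with fewer than 13 crossings exists, and this one achieves 13:
1. Guide goes to the east ledge with the finch and the gecko.  [the west ledge: the beetle, the fly, the moth, the snake, the spider, the toad | the east ledge: the finch, the gecko]
2. Guide goes back to the west ledge with the finch.  [the west ledge: the beetle, the finch, the fly, the moth, the snake, the spider, the toad | the east ledge: the gecko]
3. Guide goes to the east ledge with the finch and the moth.  [the west ledge: the beetle, the fly, the snake, the spider, the toad | the east ledge: the finch, the gecko, the moth]
4. Guide goes back to the west ledge with the finch.  [the west ledge: the beetle, the finch, the fly, the snake, the spider, the toad | the east ledge: the gecko, the moth]
5. Guide goes to the east ledge with the finch and the snake.  [the west ledge: the beetle, the fly, the spider, the toad | the east ledge: the finch, the gecko, the moth, the snake]
6. Guide goes back to the west ledge with the finch.  [the west ledge: the beetle, the finch, the fly, the spider, the toad | the east ledge: the gecko, the moth, the snake]
7. Guide goes to the east ledge with the fly and the spider.  [the west ledge: the beetle, the finch, the toad | the east ledge: the fly, the gecko, the moth, the snake, the spider]
8. Guide goes back to the west ledge with the gecko.  [the west ledge: the beetle, the finch, the gecko, the toad | the east ledge: the fly, the moth, the snake, the spider]
9. Guide goes to the east ledge with the gecko and the toad.  [the west ledge: the beetle, the finch | the east ledge: the fly, the gecko, the moth, the snake, the spider, the toad]
10. Guide goes back to the west ledge with the gecko.  [the west ledge: the beetle, the finch, the gecko | the east ledge: the fly, the moth, the snake, the spider, the toad]
11. Guide goes to the east ledge with the beetle and the finch.  [the west ledge: the gecko | the east ledge: the beetle, the finch, the fly, the moth, the snake, the spider, the toad]
12. Guide goes back to the west ledge with the finch.  [the west ledge: the finch, the gecko | the east ledge: the beetle, the fly, the moth, the snake, the spider, the toad]
13. Guide goes to the east ledge with the finch and the gecko.  [the west ledge: — | the east ledge: the beetle, the finch, the fly, the gecko, the moth, the snake, the spider, the toad]

13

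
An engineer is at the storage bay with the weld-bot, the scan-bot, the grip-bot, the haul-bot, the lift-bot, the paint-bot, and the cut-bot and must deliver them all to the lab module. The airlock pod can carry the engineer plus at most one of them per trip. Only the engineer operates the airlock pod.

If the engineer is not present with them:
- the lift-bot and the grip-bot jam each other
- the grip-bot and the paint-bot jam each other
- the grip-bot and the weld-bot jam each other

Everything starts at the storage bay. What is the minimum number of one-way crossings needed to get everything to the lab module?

impossible

Following every safe sequence of crossings from the start, the most of the 7 that can be at the lab module as the airlock pod arrives there on crossings 1, 3, 5, 7, 9 is 1, 2, 3, 4, 5 respectively; the best ever achieved is 5 of 7.
From crossing 11 on, no configuration arises that was not already reachable earlier: only 72 distinct safe configurations (who is on which side, and where the airlock pod is) can ever be reached, none of them has everyone across, and every continuation just revisits them. So no valid plan exists.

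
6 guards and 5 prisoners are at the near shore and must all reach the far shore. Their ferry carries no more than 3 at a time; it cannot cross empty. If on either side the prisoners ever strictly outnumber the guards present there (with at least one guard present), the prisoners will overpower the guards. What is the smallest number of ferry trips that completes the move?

Counting alone: each trip to the far shore takes at most 3 across and each return brings at least 1 back, so after t trips out (and t−1 returns) at most 3t − (t−1) of the 11 are across; that first reaches 11 at t = 5, so at least 9 crossings are needed.
The plan below uses exactly 9 crossings, so it is optimal:
1. 3 prisoners → the far shore.  (the near shore: 6G 2P; the far shore: 0G 3P)
2. 1 prisoner ← the near shore.  (the near shore: 6G 3P; the far shore: 0G 2P)
3. 3 guards → the far shore.  (the near shore: 3G 3P; the far shore: 3G 2P)
4. 1 guard ← the near shore.  (the near shore: 4G 3P; the far shore: 2G 2P)
5. 2 guards and 1 prisoner → the far shore.  (the near shore: 2G 2P; the far shore: 4G 3P)
6. 1 guard ← the near shore.  (the near shore: 3G 2P; the far shore: 3G 3P)
7. 2 guards and 1 prisoner → the far shore.  (the near shore: 1G 1P; the far shore: 5G 4P)
8. 1 guard ← the near shore.  (the near shore: 2G 1P; the far shore: 4G 4P)
9. 2 guards and 1 prisoner → the far shore.  (the near shore: 0G 0P; the far shore: 6G 5P)

9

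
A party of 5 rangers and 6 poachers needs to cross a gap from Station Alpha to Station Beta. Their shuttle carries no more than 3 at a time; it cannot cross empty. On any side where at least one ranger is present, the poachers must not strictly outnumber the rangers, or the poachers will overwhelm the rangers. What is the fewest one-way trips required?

impossible

The poachers already outnumber the rangers at Station Alpha before anyone moves, so the starting position itself is disallowed.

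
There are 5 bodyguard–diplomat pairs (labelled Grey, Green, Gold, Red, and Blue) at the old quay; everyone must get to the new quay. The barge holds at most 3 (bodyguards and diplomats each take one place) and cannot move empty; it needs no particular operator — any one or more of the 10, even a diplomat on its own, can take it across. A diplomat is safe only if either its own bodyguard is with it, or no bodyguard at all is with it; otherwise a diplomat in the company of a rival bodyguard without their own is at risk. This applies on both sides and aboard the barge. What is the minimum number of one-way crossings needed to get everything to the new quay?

Counting alone: each trip to the new quay takes at most 3 across and each return brings at least 1 back, so after t trips out (and t−1 returns) at most 3t − (t−1) of the 10 are across; that first reaches 10 at t = 5, so at least 9 crossings are needed.
The safety rule pushes this higher. Following every safe sequence of crossings, the most of the 10 that can be at the new quay as the barge arrives there on crossing 9 is 9 — never all 10.
So no plan with fewer than 11 crossings exists, and this one achieves 11:
1. bodyguard Grey and diplomat Grey cross → the new quay.
2. bodyguard Grey crosses ← the old quay.
3. diplomat Gold, diplomat Green, and diplomat Red cross → the new quay.
4. diplomat Grey crosses ← the old quay.
5. bodyguard Gold, bodyguard Green, and bodyguard Red cross → the new quay.
6. bodyguard Green and diplomat Green cross ← the old quay.
7. bodyguard Blue, bodyguard Green, and bodyguard Grey cross → the new quay.
8. diplomat Gold crosses ← the old quay.
9. diplomat Green and diplomat Grey cross → the new quay.
10. diplomat Grey crosses ← the old quay.
11. diplomat Blue, diplomat Gold, and diplomat Grey cross → the new quay.

11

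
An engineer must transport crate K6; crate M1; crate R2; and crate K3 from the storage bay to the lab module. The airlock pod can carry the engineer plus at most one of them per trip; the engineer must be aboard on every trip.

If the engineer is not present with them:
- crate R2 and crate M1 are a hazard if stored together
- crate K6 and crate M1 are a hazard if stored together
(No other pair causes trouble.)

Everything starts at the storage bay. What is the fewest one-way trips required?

Counting alone: the engineer can take at most 1 across per trip to the lab module, so moving all 4 needs at least 4 loaded trips out, with a return between consecutive ones — at least 7 crossings.
The safety rule pushes this higher. Following every safe sequence of crossings, the most of the 4 that can be at the lab module as the airlock pod arrives there on crossing 7 is 3 — never all 4.
So no plan with fewer than 9 crossings exists, and this one achieves 9:
1. Engineer goes to the lab module with crate M1.  [the storage bay: crate K3, crate K6, crate R2 | the lab module: crate M1]
2. Engineer goes back to the storage bay alone.  [the storage bay: crate K3, crate K6, crate R2 | the lab module: crate M1]
3. Engineer goes to the lab module with crate K6.  [the storage bay: crate K3, crate R2 | the lab module: crate K6, crate M1]
4. Engineer goes back to the storage bay with crate M1.  [the storage bay: crate K3, crate M1, crate R2 | the lab module: crate K6]
5. Engineer goes to the lab module with crate R2.  [the storage bay: crate K3, crate M1 | the lab module: crate K6, crate R2]
6. Engineer goes back to the storage bay alone.  [the storage bay: crate K3, crate M1 | the lab module: crate K6, crate R2]
7. Engineer goes to the lab module with crate K3.  [the storage bay: crate M1 | the lab module: crate K3, crate K6, crate R2]
8. Engineer goes back to the storage bay alone.  [the storage bay: crate M1 | the lab module: crate K3, crate K6, crate R2]
9. Engineer goes to the lab module with crate M1.  [the storage bay: — | the lab module: crate K3, crate K6, crate M1, crate R2]

9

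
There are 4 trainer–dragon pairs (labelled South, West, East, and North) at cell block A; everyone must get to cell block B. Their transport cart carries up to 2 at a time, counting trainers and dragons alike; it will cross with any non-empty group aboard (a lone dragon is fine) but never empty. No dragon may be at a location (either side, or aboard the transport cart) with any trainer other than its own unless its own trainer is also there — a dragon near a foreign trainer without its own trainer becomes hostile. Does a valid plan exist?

Following every safe sequence of crossings from the start, the most of the 8 that can be at cell block B as the transport cart arrives there on crossings 1, 3, 5 is 2, 3, 4 respectively; the best ever achieved is 4 of 8.
From crossing 7 on, no configuration arises that was not already reachable earlier: only 44 distinct safe configurations (who is on which side, and where the transport cart is) can ever be reached, none of them has everyone across, and every continuation just revisits them. So no valid plan exists.

No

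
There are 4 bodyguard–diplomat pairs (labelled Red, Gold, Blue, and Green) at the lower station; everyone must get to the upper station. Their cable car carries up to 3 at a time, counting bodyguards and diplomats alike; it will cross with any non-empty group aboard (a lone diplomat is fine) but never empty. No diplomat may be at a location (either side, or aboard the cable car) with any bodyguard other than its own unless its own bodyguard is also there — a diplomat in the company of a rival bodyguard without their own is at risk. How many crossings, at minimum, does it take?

9

Counting alone: each trip to the upper station takes at most 3 across and each return brings at least 1 back, so after t trips out (and t−1 returns) at most 3t − (t−1) of the 8 are across; that first reaches 8 at t = 4, so at least 7 crossings are needed.
The safety rule pushes this higher. Following every safe sequence of crossings, the most of the 8 that can be at the upper station as the cable car arrives there on crossing 7 is 7 — never all 8.
So no plan with fewer than 9 crossings exists, and this one achieves 9:
1. bodyguard Red and diplomat Red cross → the upper station.
2. bodyguard Red crosses ← the lower station.
3. bodyguard Gold, bodyguard Red, and diplomat Gold cross → the upper station.
4. bodyguard Red and diplomat Red cross ← the lower station.
5. bodyguard Blue, bodyguard Green, and bodyguard Red cross → the upper station.
6. diplomat Gold crosses ← the lower station.
7. diplomat Gold and diplomat Red cross → the upper station.
8. diplomat Red crosses ← the lower station.
9. diplomat Blue, diplomat Green, and diplomat Red cross → the upper station.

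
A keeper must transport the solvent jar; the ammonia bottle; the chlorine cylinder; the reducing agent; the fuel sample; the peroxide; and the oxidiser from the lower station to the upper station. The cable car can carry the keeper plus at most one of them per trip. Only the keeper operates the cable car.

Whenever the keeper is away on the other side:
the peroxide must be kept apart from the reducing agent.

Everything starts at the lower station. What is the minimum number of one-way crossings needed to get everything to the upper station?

13

Counting alone: the keeper can take at most 1 across per trip to the upper station, so moving all 7 needs at least 7 loaded trips out, with a return between consecutive ones — at least 13 crossings.
The plan below uses exactly 13 crossings, so it is optimal:
1. Keeper goes to the upper station with the reducing agent.
2. Keeper goes back to the lower station alone.
3. Keeper goes to the upper station with the solvent jar.
4. Keeper goes back to the lower station alone.
5. Keeper goes to the upper station with the ammonia bottle.
6. Keeper goes back to the lower station alone.
7. Keeper goes to the upper station with the chlorine cylinder.
8. Keeper goes back to the lower station alone.
9. Keeper goes to the upper station with the fuel sample.
10. Keeper goes back to the lower station alone.
11. Keeper goes to the upper station with the oxidiser.
12. Keeper goes back to the lower station alone.
13. Keeper goes to the upper station with the peroxide.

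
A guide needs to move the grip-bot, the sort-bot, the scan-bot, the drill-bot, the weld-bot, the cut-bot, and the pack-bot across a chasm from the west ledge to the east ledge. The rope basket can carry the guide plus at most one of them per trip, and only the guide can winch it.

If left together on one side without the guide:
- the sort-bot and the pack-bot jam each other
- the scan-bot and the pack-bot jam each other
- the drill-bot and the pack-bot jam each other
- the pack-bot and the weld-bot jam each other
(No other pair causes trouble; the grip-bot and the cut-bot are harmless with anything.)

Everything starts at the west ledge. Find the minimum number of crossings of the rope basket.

impossible

Following every safe sequence of crossings from the start, the most of the 7 that can be at the east ledge as the rope basket arrives there on crossings 1, 3, 5, 7 is 1, 2, 3, 4 respectively; the best ever achieved is 4 of 7.
From crossing 9 on, no configuration arises that was not already reachable earlier: only 44 distinct safe configurations (who is on which side, and where the rope basket is) can ever be reached, none of them has everyone across, and every continuation just revisits them. So no valid plan exists.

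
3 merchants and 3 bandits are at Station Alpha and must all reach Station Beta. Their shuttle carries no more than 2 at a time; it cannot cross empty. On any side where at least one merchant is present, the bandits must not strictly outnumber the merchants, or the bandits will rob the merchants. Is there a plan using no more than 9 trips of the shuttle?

No

Counting alone: each trip to Station Beta takes at most 2 across and each return brings at least 1 back, so after t trips out (and t−1 returns) at most 2t − (t−1) of the 6 are across; that first reaches 6 at t = 5, so at least 9 crossings are needed.
The safety rule pushes this higher. Following every safe sequence of crossings, the most of the 6 that can be at Station Beta as the shuttle arrives there on crossing 9 is 5 — never all 6.
So the move cannot be finished within 9 crossings. (The shortest complete plan takes 11:)
1. 2 bandits → Station Beta.  (Station Alpha: 3M 1B; Station Beta: 0M 2B)
2. 1 bandit ← Station Alpha.  (Station Alpha: 3M 2B; Station Beta: 0M 1B)
3. 2 bandits → Station Beta.  (Station Alpha: 3M 0B; Station Beta: 0M 3B)
4. 1 bandit ← Station Alpha.  (Station Alpha: 3M 1B; Station Beta: 0M 2B)
5. 2 merchants → Station Beta.  (Station Alpha: 1M 1B; Station Beta: 2M 2B)
6. 1 merchant and 1 bandit ← Station Alpha.  (Station Alpha: 2M 2B; Station Beta: 1M 1B)
7. 2 merchants → Station Beta.  (Station Alpha: 0M 2B; Station Beta: 3M 1B)
8. 1 bandit ← Station Alpha.  (Station Alpha: 0M 3B; Station Beta: 3M 0B)
9. 2 bandits → Station Beta.  (Station Alpha: 0M 1B; Station Beta: 3M 2B)
10. 1 bandit ← Station Alpha.  (Station Alpha: 0M 2B; Station Beta: 3M 1B)
11. 2 bandits → Station Beta.  (Station Alpha: 0M 0B; Station Beta: 3M 3B)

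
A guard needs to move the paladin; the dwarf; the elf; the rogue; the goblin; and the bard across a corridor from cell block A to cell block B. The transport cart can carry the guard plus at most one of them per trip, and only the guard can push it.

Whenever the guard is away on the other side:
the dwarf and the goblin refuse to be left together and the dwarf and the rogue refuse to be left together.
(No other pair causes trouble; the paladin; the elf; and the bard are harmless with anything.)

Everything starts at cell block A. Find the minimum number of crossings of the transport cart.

Counting alone: the guard can take at most 1 across per trip to cell block B, so moving all 6 needs at least 6 loaded trips out, with a return between consecutive ones — at least 11 crossings.
The safety rule pushes this higher. Following every safe sequence of crossings, the most of the 6 that can be at cell block B as the transport cart arrives there on crossing 11 is 5 — never all 6.
So no plan with fewer than 13 crossings exists, and this one achieves 13:
1. Guard goes to cell block B with the dwarf.
2. Guard goes back to cell block A alone.
3. Guard goes to cell block B with the paladin.
4. Guard goes back to cell block A alone.
5. Guard goes to cell block B with the elf.
6. Guard goes back to cell block A alone.
7. Guard goes to cell block B with the rogue.
8. Guard goes back to cell block A with the dwarf.
9. Guard goes to cell block B with the goblin.
10. Guard goes back to cell block A alone.
11. Guard goes to cell block B with the bard.
12. Guard goes back to cell block A alone.
13. Guard goes to cell block B with the dwarf.

13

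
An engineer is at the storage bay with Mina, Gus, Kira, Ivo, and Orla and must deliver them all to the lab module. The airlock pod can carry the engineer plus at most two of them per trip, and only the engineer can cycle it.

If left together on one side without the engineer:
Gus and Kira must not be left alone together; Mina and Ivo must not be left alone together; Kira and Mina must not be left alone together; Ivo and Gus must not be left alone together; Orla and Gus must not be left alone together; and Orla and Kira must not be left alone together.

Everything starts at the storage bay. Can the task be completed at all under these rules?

No

Whatever the first load, the items left behind include a forbidden pair without the engineer. No opening move is safe, so no plan exists.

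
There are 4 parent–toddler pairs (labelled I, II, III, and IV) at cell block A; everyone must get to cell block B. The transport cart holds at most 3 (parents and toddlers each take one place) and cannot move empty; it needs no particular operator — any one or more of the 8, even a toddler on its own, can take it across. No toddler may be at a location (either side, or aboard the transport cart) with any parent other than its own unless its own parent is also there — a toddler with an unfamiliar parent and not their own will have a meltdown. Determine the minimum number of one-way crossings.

Counting alone: each trip to cell block B takes at most 3 across and each return brings at least 1 back, so after t trips out (and t−1 returns) at most 3t − (t−1) of the 8 are across; that first reaches 8 at t = 4, so at least 7 crossings are needed.
The safety rule pushes this higher. Following every safe sequence of crossings, the most of the 8 that can be at cell block B as the transport cart arrives there on crossing 7 is 7 — never all 8.
So no plan with fewer than 9 crossings exists, and this one achieves 9:
1. parent I and toddler I cross → cell block B.
2. parent I crosses ← cell block A.
3. parent I, parent II, and toddler II cross → cell block B.
4. parent I and toddler I cross ← cell block A.
5. parent I, parent III, and parent IV cross → cell block B.
6. toddler II crosses ← cell block A.
7. toddler I and toddler II cross → cell block B.
8. toddler I crosses ← cell block A.
9. toddler I, toddler III, and toddler IV cross → cell block B.

9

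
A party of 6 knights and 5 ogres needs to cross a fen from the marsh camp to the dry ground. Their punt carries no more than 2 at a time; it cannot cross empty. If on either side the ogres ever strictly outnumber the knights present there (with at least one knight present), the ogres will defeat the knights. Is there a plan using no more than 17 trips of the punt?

Counting alone: each trip to the dry ground takes at most 2 across and each return brings at least 1 back, so after t trips out (and t−1 returns) at most 2t − (t−1) of the 11 are across; that first reaches 11 at t = 10, so at least 19 crossings are needed.
Since 17 < 19, 17 crossings cannot be enough. (The shortest complete plan in fact takes 19:)
1. 2 ogres → the dry ground.  (the marsh camp: 6K 3O; the dry ground: 0K 2O)
2. 1 ogre ← the marsh camp.  (the marsh camp: 6K 4O; the dry ground: 0K 1O)
3. 2 ogres → the dry ground.  (the marsh camp: 6K 2O; the dry ground: 0K 3O)
4. 1 ogre ← the marsh camp.  (the marsh camp: 6K 3O; the dry ground: 0K 2O)
5. 2 knights → the dry ground.  (the marsh camp: 4K 3O; the dry ground: 2K 2O)
6. 1 ogre ← the marsh camp.  (the marsh camp: 4K 4O; the dry ground: 2K 1O)
7. 1 knight and 1 ogre → the dry ground.  (the marsh camp: 3K 3O; the dry ground: 3K 2O)
8. 1 knight ← the marsh camp.  (the marsh camp: 4K 3O; the dry ground: 2K 2O)
9. 1 knight and 1 ogre → the dry ground.  (the marsh camp: 3K 2O; the dry ground: 3K 3O)
10. 1 ogre ← the marsh camp.  (the marsh camp: 3K 3O; the dry ground: 3K 2O)
11. 1 knight and 1 ogre → the dry ground.  (the marsh camp: 2K 2O; the dry ground: 4K 3O)
12. 1 knight ← the marsh camp.  (the marsh camp: 3K 2O; the dry ground: 3K 3O)
13. 1 knight and 1 ogre → the dry ground.  (the marsh camp: 2K 1O; the dry ground: 4K 4O)
14. 1 ogre ← the marsh camp.  (the marsh camp: 2K 2O; the dry ground: 4K 3O)
15. 1 knight and 1 ogre → the dry ground.  (the marsh camp: 1K 1O; the dry ground: 5K 4O)
16. 1 knight ← the marsh camp.  (the marsh camp: 2K 1O; the dry ground: 4K 4O)
17. 1 knight and 1 ogre → the dry ground.  (the marsh camp: 1K 0O; the dry ground: 5K 5O)
18. 1 ogre ← the marsh camp.  (the marsh camp: 1K 1O; the dry ground: 5K 4O)
19. 1 knight and 1 ogre → the dry ground.  (the marsh camp: 0K 0O; the dry ground: 6K 5O)

No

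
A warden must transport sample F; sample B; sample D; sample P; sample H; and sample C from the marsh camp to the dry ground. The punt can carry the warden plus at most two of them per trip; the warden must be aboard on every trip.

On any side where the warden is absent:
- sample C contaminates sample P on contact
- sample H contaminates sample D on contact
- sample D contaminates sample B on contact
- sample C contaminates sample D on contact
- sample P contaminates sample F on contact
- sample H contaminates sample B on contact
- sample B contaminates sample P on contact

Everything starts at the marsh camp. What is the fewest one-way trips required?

impossible

Whatever the first load, the items left behind include a forbidden pair without the warden. No opening move is safe, so no plan exists.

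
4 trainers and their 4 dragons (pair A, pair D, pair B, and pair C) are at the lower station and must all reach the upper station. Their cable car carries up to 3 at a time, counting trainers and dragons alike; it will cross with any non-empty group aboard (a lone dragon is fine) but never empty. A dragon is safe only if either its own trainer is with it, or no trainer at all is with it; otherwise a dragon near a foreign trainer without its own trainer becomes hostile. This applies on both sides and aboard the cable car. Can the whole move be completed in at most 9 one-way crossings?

Yes

Yes — this plan uses 9 crossings (≤ 9):
1. dragon A and trainer A cross → the upper station.
2. trainer A crosses ← the lower station.
3. dragon D, trainer A, and trainer D cross → the upper station.
4. dragon A and trainer A cross ← the lower station.
5. trainer A, trainer B, and trainer C cross → the upper station.
6. dragon D crosses ← the lower station.
7. dragon A and dragon D cross → the upper station.
8. dragon A crosses ← the lower station.
9. dragon A, dragon B, and dragon C cross → the upper station.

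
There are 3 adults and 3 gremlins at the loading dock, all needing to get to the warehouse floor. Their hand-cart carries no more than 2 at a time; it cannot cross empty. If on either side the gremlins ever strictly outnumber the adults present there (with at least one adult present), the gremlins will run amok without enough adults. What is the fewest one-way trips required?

Counting alone: each trip to the warehouse floor takes at most 2 across and each return brings at least 1 back, so after t trips out (and t−1 returns) at most 2t − (t−1) of the 6 are across; that first reaches 6 at t = 5, so at least 9 crossings are needed.
The safety rule pushes this higher. Following every safe sequence of crossings, the most of the 6 that can be at the warehouse floor as the hand-cart arrives there on crossing 9 is 5 — never all 6.
So no plan with fewer than 11 crossings exists, and this one achieves 11:
1. 2 gremlins → the warehouse floor.  (the loading dock: 3A 1G; the warehouse floor: 0A 2G)
2. 1 gremlin ← the loading dock.  (the loading dock: 3A 2G; the warehouse floor: 0A 1G)
3. 2 gremlins → the warehouse floor.  (the loading dock: 3A 0G; the warehouse floor: 0A 3G)
4. 1 gremlin ← the loading dock.  (the loading dock: 3A 1G; the warehouse floor: 0A 2G)
5. 2 adults → the warehouse floor.  (the loading dock: 1A 1G; the warehouse floor: 2A 2G)
6. 1 adult and 1 gremlin ← the loading dock.  (the loading dock: 2A 2G; the warehouse floor: 1A 1G)
7. 2 adults → the warehouse floor.  (the loading dock: 0A 2G; the warehouse floor: 3A 1G)
8. 1 gremlin ← the loading dock.  (the loading dock: 0A 3G; the warehouse floor: 3A 0G)
9. 2 gremlins → the warehouse floor.  (the loading dock: 0A 1G; the warehouse floor: 3A 2G)
10. 1 gremlin ← the loading dock.  (the loading dock: 0A 2G; the warehouse floor: 3A 1G)
11. 2 gremlins → the warehouse floor.  (the loading dock: 0A 0G; the warehouse floor: 3A 3G)

11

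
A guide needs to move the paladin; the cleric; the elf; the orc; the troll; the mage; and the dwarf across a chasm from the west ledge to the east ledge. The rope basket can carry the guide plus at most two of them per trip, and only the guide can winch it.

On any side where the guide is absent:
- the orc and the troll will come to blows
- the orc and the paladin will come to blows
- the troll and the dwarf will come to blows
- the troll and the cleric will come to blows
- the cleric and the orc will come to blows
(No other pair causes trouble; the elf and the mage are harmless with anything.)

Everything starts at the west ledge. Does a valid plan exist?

Yes

1. Guide goes to the east ledge with the orc and the troll.  [the west ledge: the cleric, the dwarf, the elf, the mage, the paladin | the east ledge: the orc, the troll]
2. Guide goes back to the west ledge with the orc.  [the west ledge: the cleric, the dwarf, the elf, the mage, the orc, the paladin | the east ledge: the troll]
3. Guide goes to the east ledge with the cleric and the paladin.  [the west ledge: the dwarf, the elf, the mage, the orc | the east ledge: the cleric, the paladin, the troll]
4. Guide goes back to the west ledge with the cleric.  [the west ledge: the cleric, the dwarf, the elf, the mage, the orc | the east ledge: the paladin, the troll]
5. Guide goes to the east ledge with the cleric and the elf.  [the west ledge: the dwarf, the mage, the orc | the east ledge: the cleric, the elf, the paladin, the troll]
6. Guide goes back to the west ledge with the cleric.  [the west ledge: the cleric, the dwarf, the mage, the orc | the east ledge: the elf, the paladin, the troll]
7. Guide goes to the east ledge with the cleric and the mage.  [the west ledge: the dwarf, the orc | the east ledge: the cleric, the elf, the mage, the paladin, the troll]
8. Guide goes back to the west ledge with the cleric.  [the west ledge: the cleric, the dwarf, the orc | the east ledge: the elf, the mage, the paladin, the troll]
9. Guide goes to the east ledge with the cleric and the dwarf.  [the west ledge: the orc | the east ledge: the cleric, the dwarf, the elf, the mage, the paladin, the troll]
10. Guide goes back to the west ledge with the troll.  [the west ledge: the orc, the troll | the east ledge: the cleric, the dwarf, the elf, the mage, the paladin]
11. Guide goes to the east ledge with the orc and the troll.  [the west ledge: — | the east ledge: the cleric, the dwarf, the elf, the mage, the orc, the paladin, the troll]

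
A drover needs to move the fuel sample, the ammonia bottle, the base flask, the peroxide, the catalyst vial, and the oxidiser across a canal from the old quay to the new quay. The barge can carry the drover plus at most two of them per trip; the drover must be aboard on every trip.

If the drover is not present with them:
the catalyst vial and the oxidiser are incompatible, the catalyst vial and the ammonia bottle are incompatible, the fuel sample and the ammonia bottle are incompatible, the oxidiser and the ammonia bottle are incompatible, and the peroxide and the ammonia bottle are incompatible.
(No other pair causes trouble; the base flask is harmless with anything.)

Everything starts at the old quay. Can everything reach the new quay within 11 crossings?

Yes

Yes — this plan uses 9 crossings (≤ 11):
1. Drover goes to the new quay with the ammonia bottle and the catalyst vial.  [the old quay: the base flask, the fuel sample, the oxidiser, the peroxide | the new quay: the ammonia bottle, the catalyst vial]
2. Drover goes back to the old quay with the ammonia bottle.  [the old quay: the ammonia bottle, the base flask, the fuel sample, the oxidiser, the peroxide | the new quay: the catalyst vial]
3. Drover goes to the new quay with the ammonia bottle and the fuel sample.  [the old quay: the base flask, the oxidiser, the peroxide | the new quay: the ammonia bottle, the catalyst vial, the fuel sample]
4. Drover goes back to the old quay with the ammonia bottle.  [the old quay: the ammonia bottle, the base flask, the oxidiser, the peroxide | the new quay: the catalyst vial, the fuel sample]
5. Drover goes to the new quay with the ammonia bottle and the base flask.  [the old quay: the oxidiser, the peroxide | the new quay: the ammonia bottle, the base flask, the catalyst vial, the fuel sample]
6. Drover goes back to the old quay with the ammonia bottle.  [the old quay: the ammonia bottle, the oxidiser, the peroxide | the new quay: the base flask, the catalyst vial, the fuel sample]
7. Drover goes to the new quay with the ammonia bottle and the peroxide.  [the old quay: the oxidiser | the new quay: the ammonia bottle, the base flask, the catalyst vial, the fuel sample, the peroxide]
8. Drover goes back to the old quay with the ammonia bottle.  [the old quay: the ammonia bottle, the oxidiser | the new quay: the base flask, the catalyst vial, the fuel sample, the peroxide]
9. Drover goes to the new quay with the ammonia bottle and the oxidiser.  [the old quay: — | the new quay: the ammonia bottle, the base flask, the catalyst vial, the fuel sample, the oxidiser, the peroxide]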